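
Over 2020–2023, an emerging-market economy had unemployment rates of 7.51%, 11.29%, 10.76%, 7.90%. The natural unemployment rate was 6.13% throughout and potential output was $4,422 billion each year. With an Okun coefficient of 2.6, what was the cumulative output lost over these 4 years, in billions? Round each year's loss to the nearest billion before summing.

$1,488 billion

Year 2020: gap = -2.6 × (7.51 - 6.13) = -3.588%, loss ≈ 4422 × 3.588/100 ≈ 159.
Year 2021: gap = -2.6 × (11.29 - 6.13) = -13.416%, loss ≈ 4422 × 13.416/100 ≈ 593.
Year 2022: gap = -2.6 × (10.76 - 6.13) = -12.038%, loss ≈ 4422 × 12.038/100 ≈ 532.
Year 2023: gap = -2.6 × (7.9 - 6.13) = -4.602%, loss ≈ 4422 × 4.602/100 ≈ 204.
Total lost output = 159 + 593 + 532 + 204 = 1488 billion.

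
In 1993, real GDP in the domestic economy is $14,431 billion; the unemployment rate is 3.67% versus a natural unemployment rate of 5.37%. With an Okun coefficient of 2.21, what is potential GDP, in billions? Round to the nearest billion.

$13,908 billion

Unemployment gap = 3.67 - 5.37 = -1.7 points, so output gap = -2.21 × (-1.7) = 3.757%.
Since Y = Y* × (1 + gap/100), Y* = 14431/1.03757 ≈ 13908 billion.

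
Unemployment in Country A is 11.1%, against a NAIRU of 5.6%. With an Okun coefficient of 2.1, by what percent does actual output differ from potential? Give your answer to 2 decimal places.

-11.55%

The unemployment gap is 11.1 - 5.6 = 5.5 percentage points.
Okun's law gives an output gap of -2.1 × 5.5 = -11.55%, i.e. 11.55% below potential.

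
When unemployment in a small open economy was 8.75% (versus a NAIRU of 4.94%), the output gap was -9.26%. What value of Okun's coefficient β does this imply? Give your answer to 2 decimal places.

Okun's law: output gap = -β × (u - u*).
-9.26 = -β × (8.75 - 4.94) = -β × 3.81, so β = 9.26/3.81 = 2.43.

β ≈ 2.43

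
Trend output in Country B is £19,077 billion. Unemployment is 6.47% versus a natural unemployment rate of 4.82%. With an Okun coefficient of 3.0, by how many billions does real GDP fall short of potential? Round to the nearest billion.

Output gap = -3.0 × (6.47 - 4.82) = -3 × 1.65 = -4.95%.
Actual GDP ≈ 19077 × 0.9505 ≈ 18133 billion, so the shortfall is 19077 - 18133 = 944 billion.

£944 billion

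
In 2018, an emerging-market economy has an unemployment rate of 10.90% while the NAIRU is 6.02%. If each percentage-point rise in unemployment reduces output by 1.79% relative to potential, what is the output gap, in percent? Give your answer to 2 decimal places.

-8.74%

The unemployment gap is 10.9 - 6.02 = 4.88 percentage points.
Okun's law gives an output gap of -1.79 × 4.88 = -8.7352%, i.e. 8.74% below potential.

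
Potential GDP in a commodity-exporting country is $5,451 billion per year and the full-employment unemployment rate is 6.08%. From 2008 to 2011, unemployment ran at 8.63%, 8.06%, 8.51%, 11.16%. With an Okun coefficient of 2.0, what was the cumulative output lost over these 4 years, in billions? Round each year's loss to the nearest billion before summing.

$1,313 billion

Year 2008: gap = -2.0 × (8.63 - 6.08) = -5.1%, loss ≈ 5451 × 5.1/100 ≈ 278.
Year 2009: gap = -2.0 × (8.06 - 6.08) = -3.96%, loss ≈ 5451 × 3.96/100 ≈ 216.
Year 2010: gap = -2.0 × (8.51 - 6.08) = -4.86%, loss ≈ 5451 × 4.86/100 ≈ 265.
Year 2011: gap = -2.0 × (11.16 - 6.08) = -10.16%, loss ≈ 5451 × 10.16/100 ≈ 554.
Total lost output = 278 + 216 + 265 + 554 = 1313 billion.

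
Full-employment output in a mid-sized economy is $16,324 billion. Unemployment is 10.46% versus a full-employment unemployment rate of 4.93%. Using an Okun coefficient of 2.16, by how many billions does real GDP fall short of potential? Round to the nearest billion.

$1,950 billion

Output gap = -2.16 × (10.46 - 4.93) = -2.16 × 5.53 = -11.9448%.
Actual GDP ≈ 16324 × 0.880552 ≈ 14374 billion, so the shortfall is 16324 - 14374 = 1950 billion.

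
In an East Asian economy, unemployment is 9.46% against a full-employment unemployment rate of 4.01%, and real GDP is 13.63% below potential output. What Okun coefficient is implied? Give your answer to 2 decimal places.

β ≈ 2.50

Okun's law: output gap = -β × (u - u*).
-13.63 = -β × (9.46 - 4.01) = -β × 5.45, so β = 13.63/5.45 = 2.50.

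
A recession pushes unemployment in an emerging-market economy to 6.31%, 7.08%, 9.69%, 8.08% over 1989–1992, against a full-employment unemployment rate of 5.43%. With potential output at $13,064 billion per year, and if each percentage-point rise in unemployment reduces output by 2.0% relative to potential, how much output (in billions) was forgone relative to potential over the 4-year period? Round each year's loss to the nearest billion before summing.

$2,466 billion

Year 1989: gap = -2.0 × (6.31 - 5.43) = -1.76%, loss ≈ 13064 × 1.76/100 ≈ 230.
Year 1990: gap = -2.0 × (7.08 - 5.43) = -3.3%, loss ≈ 13064 × 3.3/100 ≈ 431.
Year 1991: gap = -2.0 × (9.69 - 5.43) = -8.52%, loss ≈ 13064 × 8.52/100 ≈ 1113.
Year 1992: gap = -2.0 × (8.08 - 5.43) = -5.3%, loss ≈ 13064 × 5.3/100 ≈ 692.
Total lost output = 230 + 431 + 1113 + 692 = 2466 billion.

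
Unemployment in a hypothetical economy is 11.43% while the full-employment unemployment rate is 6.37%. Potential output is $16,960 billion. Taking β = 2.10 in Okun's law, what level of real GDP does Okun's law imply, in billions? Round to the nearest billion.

$15,158 billion

Unemployment gap = 11.43 - 6.37 = 5.06 points, so the output gap is -2.1 × 5.06 = -10.626%.
Actual GDP = 16960 × (1 - 10.626/100) = 16960 × 0.89374 ≈ 15158 billion.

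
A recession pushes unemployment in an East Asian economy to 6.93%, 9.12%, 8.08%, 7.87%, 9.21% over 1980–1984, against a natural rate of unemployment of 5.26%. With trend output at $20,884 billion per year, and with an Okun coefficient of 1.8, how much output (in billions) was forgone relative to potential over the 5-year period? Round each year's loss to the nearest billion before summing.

Year 1980: gap = -1.8 × (6.93 - 5.26) = -3.006%, loss ≈ 20884 × 3.006/100 ≈ 628.
Year 1981: gap = -1.8 × (9.12 - 5.26) = -6.948%, loss ≈ 20884 × 6.948/100 ≈ 1451.
Year 1982: gap = -1.8 × (8.08 - 5.26) = -5.076%, loss ≈ 20884 × 5.076/100 ≈ 1060.
Year 1983: gap = -1.8 × (7.87 - 5.26) = -4.698%, loss ≈ 20884 × 4.698/100 ≈ 981.
Year 1984: gap = -1.8 × (9.21 - 5.26) = -7.11%, loss ≈ 20884 × 7.11/100 ≈ 1485.
Total lost output = 628 + 1451 + 1060 + 981 + 1485 = 5605 billion.

$5,605 billion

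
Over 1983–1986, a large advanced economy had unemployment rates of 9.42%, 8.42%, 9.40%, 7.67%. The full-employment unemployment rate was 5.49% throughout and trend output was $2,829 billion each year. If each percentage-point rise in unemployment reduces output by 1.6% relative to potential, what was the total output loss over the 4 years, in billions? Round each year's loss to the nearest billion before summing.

$587 billion

Year 1983: gap = -1.6 × (9.42 - 5.49) = -6.288%, loss ≈ 2829 × 6.288/100 ≈ 178.
Year 1984: gap = -1.6 × (8.42 - 5.49) = -4.688%, loss ≈ 2829 × 4.688/100 ≈ 133.
Year 1985: gap = -1.6 × (9.4 - 5.49) = -6.256%, loss ≈ 2829 × 6.256/100 ≈ 177.
Year 1986: gap = -1.6 × (7.67 - 5.49) = -3.488%, loss ≈ 2829 × 3.488/100 ≈ 99.
Total lost output = 178 + 133 + 177 + 99 = 587 billion.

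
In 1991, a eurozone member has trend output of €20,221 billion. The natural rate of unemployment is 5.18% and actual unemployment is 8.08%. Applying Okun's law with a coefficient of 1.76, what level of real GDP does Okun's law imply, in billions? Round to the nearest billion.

Unemployment gap = 8.08 - 5.18 = 2.9 points, so the output gap is -1.76 × 2.9 = -5.104%.
Actual GDP = 20221 × (1 - 5.104/100) = 20221 × 0.94896 ≈ 19189 billion.

€19,189 billion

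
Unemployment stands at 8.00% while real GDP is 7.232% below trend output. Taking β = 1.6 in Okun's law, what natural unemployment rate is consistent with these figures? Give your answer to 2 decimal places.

From Okun's law, u - u* = -(output gap)/β = -(-7.232)/1.6 = 4.52 points.
So u* = 8 - 4.52 = 3.48%.

3.48%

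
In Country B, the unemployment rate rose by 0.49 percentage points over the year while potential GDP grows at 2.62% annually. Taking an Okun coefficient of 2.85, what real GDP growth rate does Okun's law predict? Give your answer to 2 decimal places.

Growth-rate Okun's law: g_Y = g_Y* - β × Δu.
g_Y = 2.62 - 2.85 × (0.49) = 2.62 - 1.3965 = 1.2235%, i.e. 1.22% to 2 d.p.

1.22%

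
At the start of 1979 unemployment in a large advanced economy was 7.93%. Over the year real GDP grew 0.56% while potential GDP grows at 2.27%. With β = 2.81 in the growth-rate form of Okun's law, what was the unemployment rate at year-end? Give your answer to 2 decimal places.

8.54%

Growth-rate Okun's law: g_Y = g_Y* - β × Δu, so Δu = (g_Y* - g_Y)/β.
Δu = (2.27 - 0.56)/2.81 = 1.71/2.81 = 0.61 percentage points.
Year-end unemployment = 7.93 + 0.61 = 8.54%.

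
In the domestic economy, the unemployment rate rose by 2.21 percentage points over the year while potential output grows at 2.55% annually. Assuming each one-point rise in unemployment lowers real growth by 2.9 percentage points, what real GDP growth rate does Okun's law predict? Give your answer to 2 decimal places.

Growth-rate Okun's law: g_Y = g_Y* - β × Δu.
g_Y = 2.55 - 2.9 × (2.21) = 2.55 - 6.409 = -3.859%, i.e. -3.86% to 2 d.p.

-3.86%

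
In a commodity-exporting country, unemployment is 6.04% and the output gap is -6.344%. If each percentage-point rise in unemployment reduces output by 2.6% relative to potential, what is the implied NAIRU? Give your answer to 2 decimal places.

3.60%

From Okun's law, u - u* = -(output gap)/β = -(-6.344)/2.6 = 2.44 points.
So u* = 6.04 - 2.44 = 3.60%.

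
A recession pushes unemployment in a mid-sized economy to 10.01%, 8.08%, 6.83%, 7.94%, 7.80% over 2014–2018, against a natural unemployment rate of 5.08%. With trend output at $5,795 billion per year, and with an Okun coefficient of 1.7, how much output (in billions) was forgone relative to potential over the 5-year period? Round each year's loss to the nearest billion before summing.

$1,504 billion

Year 2014: gap = -1.7 × (10.01 - 5.08) = -8.381%, loss ≈ 5795 × 8.381/100 ≈ 486.
Year 2015: gap = -1.7 × (8.08 - 5.08) = -5.1%, loss ≈ 5795 × 5.1/100 ≈ 296.
Year 2016: gap = -1.7 × (6.83 - 5.08) = -2.975%, loss ≈ 5795 × 2.975/100 ≈ 172.
Year 2017: gap = -1.7 × (7.94 - 5.08) = -4.862%, loss ≈ 5795 × 4.862/100 ≈ 282.
Year 2018: gap = -1.7 × (7.8 - 5.08) = -4.624%, loss ≈ 5795 × 4.624/100 ≈ 268.
Total lost output = 486 + 296 + 172 + 282 + 268 = 1504 billion.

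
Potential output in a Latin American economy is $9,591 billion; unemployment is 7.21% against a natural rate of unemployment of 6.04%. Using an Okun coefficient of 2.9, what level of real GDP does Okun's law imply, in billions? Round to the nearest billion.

Unemployment gap = 7.21 - 6.04 = 1.17 points, so the output gap is -2.9 × 1.17 = -3.393%.
Actual GDP = 9591 × (1 - 3.393/100) = 9591 × 0.96607 ≈ 9266 billion.

$9,266 billion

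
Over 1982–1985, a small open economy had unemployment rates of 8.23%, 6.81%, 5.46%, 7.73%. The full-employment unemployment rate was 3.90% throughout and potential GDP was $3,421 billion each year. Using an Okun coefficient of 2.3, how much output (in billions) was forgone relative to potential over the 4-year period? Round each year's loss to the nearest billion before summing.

$994 billion

Year 1982: gap = -2.3 × (8.23 - 3.9) = -9.959%, loss ≈ 3421 × 9.959/100 ≈ 341.
Year 1983: gap = -2.3 × (6.81 - 3.9) = -6.693%, loss ≈ 3421 × 6.693/100 ≈ 229.
Year 1984: gap = -2.3 × (5.46 - 3.9) = -3.588%, loss ≈ 3421 × 3.588/100 ≈ 123.
Year 1985: gap = -2.3 × (7.73 - 3.9) = -8.809%, loss ≈ 3421 × 8.809/100 ≈ 301.
Total lost output = 341 + 229 + 123 + 301 = 994 billion.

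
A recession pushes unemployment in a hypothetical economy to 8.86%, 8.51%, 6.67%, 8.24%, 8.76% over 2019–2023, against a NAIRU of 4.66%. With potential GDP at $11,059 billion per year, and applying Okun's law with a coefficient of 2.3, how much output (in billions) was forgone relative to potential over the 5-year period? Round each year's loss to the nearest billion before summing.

$4,512 billion

Year 2019: gap = -2.3 × (8.86 - 4.66) = -9.66%, loss ≈ 11059 × 9.66/100 ≈ 1068.
Year 2020: gap = -2.3 × (8.51 - 4.66) = -8.855%, loss ≈ 11059 × 8.855/100 ≈ 979.
Year 2021: gap = -2.3 × (6.67 - 4.66) = -4.623%, loss ≈ 11059 × 4.623/100 ≈ 511.
Year 2022: gap = -2.3 × (8.24 - 4.66) = -8.234%, loss ≈ 11059 × 8.234/100 ≈ 911.
Year 2023: gap = -2.3 × (8.76 - 4.66) = -9.43%, loss ≈ 11059 × 9.43/100 ≈ 1043.
Total lost output = 1068 + 979 + 511 + 911 + 1043 = 4512 billion.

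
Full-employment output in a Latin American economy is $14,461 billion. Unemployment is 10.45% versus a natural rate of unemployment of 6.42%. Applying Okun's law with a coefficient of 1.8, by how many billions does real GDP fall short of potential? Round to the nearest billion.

Output gap = -1.8 × (10.45 - 6.42) = -1.8 × 4.03 = -7.254%.
Actual GDP ≈ 14461 × 0.92746 ≈ 13412 billion, so the shortfall is 14461 - 13412 = 1049 billion.

$1,049 billion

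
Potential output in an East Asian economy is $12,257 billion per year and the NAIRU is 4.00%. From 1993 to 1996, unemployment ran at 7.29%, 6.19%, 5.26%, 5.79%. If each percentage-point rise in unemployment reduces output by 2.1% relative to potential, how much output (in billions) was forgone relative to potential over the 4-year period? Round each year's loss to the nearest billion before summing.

$2,196 billion

Year 1993: gap = -2.1 × (7.29 - 4) = -6.909%, loss ≈ 12257 × 6.909/100 ≈ 847.
Year 1994: gap = -2.1 × (6.19 - 4) = -4.599%, loss ≈ 12257 × 4.599/100 ≈ 564.
Year 1995: gap = -2.1 × (5.26 - 4) = -2.646%, loss ≈ 12257 × 2.646/100 ≈ 324.
Year 1996: gap = -2.1 × (5.79 - 4) = -3.759%, loss ≈ 12257 × 3.759/100 ≈ 461.
Total lost output = 847 + 564 + 324 + 461 = 2196 billion.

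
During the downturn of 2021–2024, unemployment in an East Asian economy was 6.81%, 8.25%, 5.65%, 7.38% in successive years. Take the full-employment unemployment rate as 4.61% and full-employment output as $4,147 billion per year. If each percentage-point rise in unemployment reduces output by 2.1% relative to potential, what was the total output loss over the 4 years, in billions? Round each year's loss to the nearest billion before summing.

Year 2021: gap = -2.1 × (6.81 - 4.61) = -4.62%, loss ≈ 4147 × 4.62/100 ≈ 192.
Year 2022: gap = -2.1 × (8.25 - 4.61) = -7.644%, loss ≈ 4147 × 7.644/100 ≈ 317.
Year 2023: gap = -2.1 × (5.65 - 4.61) = -2.184%, loss ≈ 4147 × 2.184/100 ≈ 91.
Year 2024: gap = -2.1 × (7.38 - 4.61) = -5.817%, loss ≈ 4147 × 5.817/100 ≈ 241.
Total lost output = 192 + 317 + 91 + 241 = 841 billion.

$841 billion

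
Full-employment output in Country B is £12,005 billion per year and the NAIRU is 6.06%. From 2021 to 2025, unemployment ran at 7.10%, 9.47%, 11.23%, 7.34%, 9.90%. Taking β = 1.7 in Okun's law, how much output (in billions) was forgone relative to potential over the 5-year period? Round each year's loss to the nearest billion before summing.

Year 2021: gap = -1.7 × (7.1 - 6.06) = -1.768%, loss ≈ 12005 × 1.768/100 ≈ 212.
Year 2022: gap = -1.7 × (9.47 - 6.06) = -5.797%, loss ≈ 12005 × 5.797/100 ≈ 696.
Year 2023: gap = -1.7 × (11.23 - 6.06) = -8.789%, loss ≈ 12005 × 8.789/100 ≈ 1055.
Year 2024: gap = -1.7 × (7.34 - 6.06) = -2.176%, loss ≈ 12005 × 2.176/100 ≈ 261.
Year 2025: gap = -1.7 × (9.9 - 6.06) = -6.528%, loss ≈ 12005 × 6.528/100 ≈ 784.
Total lost output = 212 + 696 + 1055 + 261 + 784 = 3008 billion.

£3,008 billion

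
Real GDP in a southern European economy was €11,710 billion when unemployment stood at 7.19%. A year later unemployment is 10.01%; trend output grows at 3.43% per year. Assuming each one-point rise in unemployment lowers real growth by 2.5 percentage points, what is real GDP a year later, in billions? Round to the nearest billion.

€11,286 billion

Δu = 10.01 - 7.19 = 2.82 points.
Okun's law (growth form): g_Y = g_Y* - β × Δu = 3.43 - 2.5 × (2.82) = 3.43 - 7.05 = -3.62%.
Real GDP in the next year = 11710 × (1 - 3.62/100) = 11710 × 0.9638 ≈ 11286 billion.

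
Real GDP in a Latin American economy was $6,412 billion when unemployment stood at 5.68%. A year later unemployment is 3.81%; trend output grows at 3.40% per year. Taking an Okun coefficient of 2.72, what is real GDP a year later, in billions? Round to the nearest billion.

$6,956 billion

Δu = 3.81 - 5.68 = -1.87 points.
Okun's law (growth form): g_Y = g_Y* - β × Δu = 3.40 - 2.72 × (-1.87) = 3.4 + 5.0864 = 8.4864%.
Real GDP in the next year = 6412 × (1 + 8.4864/100) = 6412 × 1.084864 ≈ 6956 billion.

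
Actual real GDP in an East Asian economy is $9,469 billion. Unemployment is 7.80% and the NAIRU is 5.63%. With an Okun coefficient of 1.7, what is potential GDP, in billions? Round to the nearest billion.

$9,832 billion

Unemployment gap = 7.8 - 5.63 = 2.17 points, so output gap = -1.7 × 2.17 = -3.689%.
Since Y = Y* × (1 + gap/100), Y* = 9469/0.96311 ≈ 9832 billion.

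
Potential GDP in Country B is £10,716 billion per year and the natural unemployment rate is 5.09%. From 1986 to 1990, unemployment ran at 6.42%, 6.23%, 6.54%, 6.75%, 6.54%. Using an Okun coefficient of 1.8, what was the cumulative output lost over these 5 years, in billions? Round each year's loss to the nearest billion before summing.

Year 1986: gap = -1.8 × (6.42 - 5.09) = -2.394%, loss ≈ 10716 × 2.394/100 ≈ 257.
Year 1987: gap = -1.8 × (6.23 - 5.09) = -2.052%, loss ≈ 10716 × 2.052/100 ≈ 220.
Year 1988: gap = -1.8 × (6.54 - 5.09) = -2.61%, loss ≈ 10716 × 2.61/100 ≈ 280.
Year 1989: gap = -1.8 × (6.75 - 5.09) = -2.988%, loss ≈ 10716 × 2.988/100 ≈ 320.
Year 1990: gap = -1.8 × (6.54 - 5.09) = -2.61%, loss ≈ 10716 × 2.61/100 ≈ 280.
Total lost output = 257 + 220 + 280 + 320 + 280 = 1357 billion.

£1,357 billion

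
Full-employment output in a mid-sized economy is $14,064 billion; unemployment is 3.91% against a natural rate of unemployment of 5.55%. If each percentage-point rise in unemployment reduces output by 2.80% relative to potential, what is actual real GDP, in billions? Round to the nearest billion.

Unemployment gap = 3.91 - 5.55 = -1.64 points, so the output gap is -2.8 × (-1.64) = 4.592%.
Actual GDP = 14064 × (1 + 4.592/100) = 14064 × 1.04592 ≈ 14710 billion.

$14,710 billion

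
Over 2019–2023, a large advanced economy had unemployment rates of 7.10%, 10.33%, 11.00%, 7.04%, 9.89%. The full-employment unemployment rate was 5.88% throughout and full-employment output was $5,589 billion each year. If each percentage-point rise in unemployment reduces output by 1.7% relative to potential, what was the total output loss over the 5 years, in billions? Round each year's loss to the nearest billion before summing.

$1,516 billion

Year 2019: gap = -1.7 × (7.1 - 5.88) = -2.074%, loss ≈ 5589 × 2.074/100 ≈ 116.
Year 2020: gap = -1.7 × (10.33 - 5.88) = -7.565%, loss ≈ 5589 × 7.565/100 ≈ 423.
Year 2021: gap = -1.7 × (11 - 5.88) = -8.704%, loss ≈ 5589 × 8.704/100 ≈ 486.
Year 2022: gap = -1.7 × (7.04 - 5.88) = -1.972%, loss ≈ 5589 × 1.972/100 ≈ 110.
Year 2023: gap = -1.7 × (9.89 - 5.88) = -6.817%, loss ≈ 5589 × 6.817/100 ≈ 381.
Total lost output = 116 + 423 + 486 + 110 + 381 = 1516 billion.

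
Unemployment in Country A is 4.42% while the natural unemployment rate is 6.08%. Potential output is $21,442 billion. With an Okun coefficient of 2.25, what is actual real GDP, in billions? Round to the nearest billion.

$22,243 billion

Unemployment gap = 4.42 - 6.08 = -1.66 points, so the output gap is -2.25 × (-1.66) = 3.735%.
Actual GDP = 21442 × (1 + 3.735/100) = 21442 × 1.03735 ≈ 22243 billion.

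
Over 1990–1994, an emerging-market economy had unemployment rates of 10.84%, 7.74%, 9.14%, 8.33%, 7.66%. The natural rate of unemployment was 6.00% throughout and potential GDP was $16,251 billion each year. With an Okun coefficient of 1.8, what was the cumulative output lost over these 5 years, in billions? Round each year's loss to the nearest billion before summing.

$4,012 billion

Year 1990: gap = -1.8 × (10.84 - 6) = -8.712%, loss ≈ 16251 × 8.712/100 ≈ 1416.
Year 1991: gap = -1.8 × (7.74 - 6) = -3.132%, loss ≈ 16251 × 3.132/100 ≈ 509.
Year 1992: gap = -1.8 × (9.14 - 6) = -5.652%, loss ≈ 16251 × 5.652/100 ≈ 919.
Year 1993: gap = -1.8 × (8.33 - 6) = -4.194%, loss ≈ 16251 × 4.194/100 ≈ 682.
Year 1994: gap = -1.8 × (7.66 - 6) = -2.988%, loss ≈ 16251 × 2.988/100 ≈ 486.
Total lost output = 1416 + 509 + 919 + 682 + 486 = 4012 billion.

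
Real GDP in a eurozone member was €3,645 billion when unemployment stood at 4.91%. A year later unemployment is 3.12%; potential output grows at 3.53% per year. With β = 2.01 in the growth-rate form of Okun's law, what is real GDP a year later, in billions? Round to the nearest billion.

Δu = 3.12 - 4.91 = -1.79 points.
Okun's law (growth form): g_Y = g_Y* - β × Δu = 3.53 - 2.01 × (-1.79) = 3.53 + 3.5979 = 7.1279%.
Real GDP in the next year = 3645 × (1 + 7.1279/100) = 3645 × 1.071279 ≈ 3905 billion.

€3,905 billion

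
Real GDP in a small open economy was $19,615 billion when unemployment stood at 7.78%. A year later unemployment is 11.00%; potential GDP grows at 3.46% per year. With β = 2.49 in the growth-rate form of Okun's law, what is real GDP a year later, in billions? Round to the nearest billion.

Δu = 11 - 7.78 = 3.22 points.
Okun's law (growth form): g_Y = g_Y* - β × Δu = 3.46 - 2.49 × (3.22) = 3.46 - 8.0178 = -4.5578%.
Real GDP in the next year = 19615 × (1 - 4.5578/100) = 19615 × 0.954422 ≈ 18721 billion.

$18,721 billion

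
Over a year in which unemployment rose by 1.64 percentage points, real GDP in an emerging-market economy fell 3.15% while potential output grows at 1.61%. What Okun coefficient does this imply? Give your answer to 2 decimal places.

β ≈ 2.90

Growth form: g_Y = g_Y* - β × Δu, so β = (g_Y* - g_Y)/Δu.
β = (1.61 + 3.15)/1.64 = 4.76/1.64 = 2.90.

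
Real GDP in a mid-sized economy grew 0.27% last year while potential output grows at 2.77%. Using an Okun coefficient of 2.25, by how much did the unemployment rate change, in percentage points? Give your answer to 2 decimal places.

Growth-rate Okun's law: g_Y = g_Y* - β × Δu, so Δu = (g_Y* - g_Y)/β.
Δu = (2.77 - 0.27)/2.25 = 2.5/2.25 = 1.11 percentage points.

1.11 percentage points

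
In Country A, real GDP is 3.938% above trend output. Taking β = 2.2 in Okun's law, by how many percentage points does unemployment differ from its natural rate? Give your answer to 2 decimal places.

Okun's law: output gap = -β × (u - u*), so u - u* = -(output gap)/β.
u - u* = -(3.938)/2.2 = -1.79 percentage points.

-1.79 percentage points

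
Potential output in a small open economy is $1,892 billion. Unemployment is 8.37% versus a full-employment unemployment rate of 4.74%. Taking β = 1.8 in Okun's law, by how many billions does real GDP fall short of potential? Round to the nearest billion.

$124 billion

Output gap = -1.8 × (8.37 - 4.74) = -1.8 × 3.63 = -6.534%.
Actual GDP ≈ 1892 × 0.93466 ≈ 1768 billion, so the shortfall is 1892 - 1768 = 124 billion.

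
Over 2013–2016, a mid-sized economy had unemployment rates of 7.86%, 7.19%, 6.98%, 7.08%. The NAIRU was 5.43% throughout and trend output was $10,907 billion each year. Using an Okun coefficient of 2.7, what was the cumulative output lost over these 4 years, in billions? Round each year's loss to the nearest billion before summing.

Year 2013: gap = -2.7 × (7.86 - 5.43) = -6.561%, loss ≈ 10907 × 6.561/100 ≈ 716.
Year 2014: gap = -2.7 × (7.19 - 5.43) = -4.752%, loss ≈ 10907 × 4.752/100 ≈ 518.
Year 2015: gap = -2.7 × (6.98 - 5.43) = -4.185%, loss ≈ 10907 × 4.185/100 ≈ 456.
Year 2016: gap = -2.7 × (7.08 - 5.43) = -4.455%, loss ≈ 10907 × 4.455/100 ≈ 486.
Total lost output = 716 + 518 + 456 + 486 = 2176 billion.

$2,176 billion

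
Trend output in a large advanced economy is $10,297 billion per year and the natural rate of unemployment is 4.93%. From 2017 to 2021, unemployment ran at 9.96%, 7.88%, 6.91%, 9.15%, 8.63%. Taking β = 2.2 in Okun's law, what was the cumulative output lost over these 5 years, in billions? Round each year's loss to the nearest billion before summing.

$4,050 billion

Year 2017: gap = -2.2 × (9.96 - 4.93) = -11.066%, loss ≈ 10297 × 11.066/100 ≈ 1139.
Year 2018: gap = -2.2 × (7.88 - 4.93) = -6.49%, loss ≈ 10297 × 6.49/100 ≈ 668.
Year 2019: gap = -2.2 × (6.91 - 4.93) = -4.356%, loss ≈ 10297 × 4.356/100 ≈ 449.
Year 2020: gap = -2.2 × (9.15 - 4.93) = -9.284%, loss ≈ 10297 × 9.284/100 ≈ 956.
Year 2021: gap = -2.2 × (8.63 - 4.93) = -8.14%, loss ≈ 10297 × 8.14/100 ≈ 838.
Total lost output = 1139 + 668 + 449 + 956 + 838 = 4050 billion.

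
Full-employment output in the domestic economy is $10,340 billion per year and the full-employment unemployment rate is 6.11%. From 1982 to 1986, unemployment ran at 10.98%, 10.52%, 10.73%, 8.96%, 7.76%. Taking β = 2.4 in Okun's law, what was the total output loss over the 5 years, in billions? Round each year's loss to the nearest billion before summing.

Year 1982: gap = -2.4 × (10.98 - 6.11) = -11.688%, loss ≈ 10340 × 11.688/100 ≈ 1209.
Year 1983: gap = -2.4 × (10.52 - 6.11) = -10.584%, loss ≈ 10340 × 10.584/100 ≈ 1094.
Year 1984: gap = -2.4 × (10.73 - 6.11) = -11.088%, loss ≈ 10340 × 11.088/100 ≈ 1146.
Year 1985: gap = -2.4 × (8.96 - 6.11) = -6.84%, loss ≈ 10340 × 6.84/100 ≈ 707.
Year 1986: gap = -2.4 × (7.76 - 6.11) = -3.96%, loss ≈ 10340 × 3.96/100 ≈ 409.
Total lost output = 1209 + 1094 + 1146 + 707 + 409 = 4565 billion.

$4,565 billion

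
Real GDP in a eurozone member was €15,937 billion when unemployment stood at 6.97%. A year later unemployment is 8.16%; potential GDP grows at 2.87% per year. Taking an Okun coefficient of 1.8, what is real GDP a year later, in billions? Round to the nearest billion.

€16,053 billion

Δu = 8.16 - 6.97 = 1.19 points.
Okun's law (growth form): g_Y = g_Y* - β × Δu = 2.87 - 1.8 × (1.19) = 2.87 - 2.142 = 0.728%.
Real GDP in the next year = 15937 × (1 + 0.728/100) = 15937 × 1.00728 ≈ 16053 billion.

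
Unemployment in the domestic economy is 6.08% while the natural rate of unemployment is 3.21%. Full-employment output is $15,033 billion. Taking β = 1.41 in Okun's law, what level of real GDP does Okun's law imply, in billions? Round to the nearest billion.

$14,425 billion

Unemployment gap = 6.08 - 3.21 = 2.87 points, so the output gap is -1.41 × 2.87 = -4.0467%.
Actual GDP = 15033 × (1 - 4.0467/100) = 15033 × 0.959533 ≈ 14425 billion.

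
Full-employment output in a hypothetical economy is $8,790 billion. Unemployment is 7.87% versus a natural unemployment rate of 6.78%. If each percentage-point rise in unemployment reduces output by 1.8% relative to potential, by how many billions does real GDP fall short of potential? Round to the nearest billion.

Output gap = -1.8 × (7.87 - 6.78) = -1.8 × 1.09 = -1.962%.
Actual GDP ≈ 8790 × 0.98038 ≈ 8618 billion, so the shortfall is 8790 - 8618 = 172 billion.

$172 billion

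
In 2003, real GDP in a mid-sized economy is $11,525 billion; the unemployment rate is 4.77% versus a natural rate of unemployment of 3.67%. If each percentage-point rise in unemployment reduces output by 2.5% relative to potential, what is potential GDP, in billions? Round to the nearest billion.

Unemployment gap = 4.77 - 3.67 = 1.1 points, so output gap = -2.5 × 1.1 = -2.75%.
Since Y = Y* × (1 + gap/100), Y* = 11525/0.9725 ≈ 11851 billion.

$11,851 billion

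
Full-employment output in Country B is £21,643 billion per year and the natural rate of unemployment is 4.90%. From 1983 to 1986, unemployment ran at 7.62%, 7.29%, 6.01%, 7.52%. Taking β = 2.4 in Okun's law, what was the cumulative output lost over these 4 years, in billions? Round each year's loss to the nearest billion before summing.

£4,592 billion

Year 1983: gap = -2.4 × (7.62 - 4.9) = -6.528%, loss ≈ 21643 × 6.528/100 ≈ 1413.
Year 1984: gap = -2.4 × (7.29 - 4.9) = -5.736%, loss ≈ 21643 × 5.736/100 ≈ 1241.
Year 1985: gap = -2.4 × (6.01 - 4.9) = -2.664%, loss ≈ 21643 × 2.664/100 ≈ 577.
Year 1986: gap = -2.4 × (7.52 - 4.9) = -6.288%, loss ≈ 21643 × 6.288/100 ≈ 1361.
Total lost output = 1413 + 1241 + 577 + 1361 = 4592 billion.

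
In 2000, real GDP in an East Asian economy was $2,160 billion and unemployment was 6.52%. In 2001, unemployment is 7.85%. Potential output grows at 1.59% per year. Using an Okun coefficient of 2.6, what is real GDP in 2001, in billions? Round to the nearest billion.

$2,120 billion

Δu = 7.85 - 6.52 = 1.33 points.
Okun's law (growth form): g_Y = g_Y* - β × Δu = 1.59 - 2.6 × (1.33) = 1.59 - 3.458 = -1.868%.
Real GDP in the next year = 2160 × (1 - 1.868/100) = 2160 × 0.98132 ≈ 2120 billion.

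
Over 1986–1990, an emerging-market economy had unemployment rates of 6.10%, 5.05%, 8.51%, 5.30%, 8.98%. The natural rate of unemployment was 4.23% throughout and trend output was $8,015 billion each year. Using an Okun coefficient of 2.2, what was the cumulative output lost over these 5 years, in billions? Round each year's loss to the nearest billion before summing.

Year 1986: gap = -2.2 × (6.1 - 4.23) = -4.114%, loss ≈ 8015 × 4.114/100 ≈ 330.
Year 1987: gap = -2.2 × (5.05 - 4.23) = -1.804%, loss ≈ 8015 × 1.804/100 ≈ 145.
Year 1988: gap = -2.2 × (8.51 - 4.23) = -9.416%, loss ≈ 8015 × 9.416/100 ≈ 755.
Year 1989: gap = -2.2 × (5.3 - 4.23) = -2.354%, loss ≈ 8015 × 2.354/100 ≈ 189.
Year 1990: gap = -2.2 × (8.98 - 4.23) = -10.45%, loss ≈ 8015 × 10.45/100 ≈ 838.
Total lost output = 330 + 145 + 755 + 189 + 838 = 2257 billion.

$2,257 billion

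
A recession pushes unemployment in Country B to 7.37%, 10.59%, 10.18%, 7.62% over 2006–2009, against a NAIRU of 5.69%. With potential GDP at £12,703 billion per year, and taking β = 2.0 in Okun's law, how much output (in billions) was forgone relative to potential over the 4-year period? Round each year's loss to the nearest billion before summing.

£3,303 billion

Year 2006: gap = -2.0 × (7.37 - 5.69) = -3.36%, loss ≈ 12703 × 3.36/100 ≈ 427.
Year 2007: gap = -2.0 × (10.59 - 5.69) = -9.8%, loss ≈ 12703 × 9.8/100 ≈ 1245.
Year 2008: gap = -2.0 × (10.18 - 5.69) = -8.98%, loss ≈ 12703 × 8.98/100 ≈ 1141.
Year 2009: gap = -2.0 × (7.62 - 5.69) = -3.86%, loss ≈ 12703 × 3.86/100 ≈ 490.
Total lost output = 427 + 1245 + 1141 + 490 = 3303 billion.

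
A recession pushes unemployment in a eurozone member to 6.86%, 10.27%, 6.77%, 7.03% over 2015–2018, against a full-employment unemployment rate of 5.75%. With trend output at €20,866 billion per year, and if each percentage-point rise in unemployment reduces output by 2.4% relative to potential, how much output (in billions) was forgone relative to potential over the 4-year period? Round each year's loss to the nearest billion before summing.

Year 2015: gap = -2.4 × (6.86 - 5.75) = -2.664%, loss ≈ 20866 × 2.664/100 ≈ 556.
Year 2016: gap = -2.4 × (10.27 - 5.75) = -10.848%, loss ≈ 20866 × 10.848/100 ≈ 2264.
Year 2017: gap = -2.4 × (6.77 - 5.75) = -2.448%, loss ≈ 20866 × 2.448/100 ≈ 511.
Year 2018: gap = -2.4 × (7.03 - 5.75) = -3.072%, loss ≈ 20866 × 3.072/100 ≈ 641.
Total lost output = 556 + 2264 + 511 + 641 = 3972 billion.

€3,972 billion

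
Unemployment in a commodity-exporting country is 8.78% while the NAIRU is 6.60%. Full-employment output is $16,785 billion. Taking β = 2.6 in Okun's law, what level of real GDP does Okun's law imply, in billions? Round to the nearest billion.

$15,834 billion

Unemployment gap = 8.78 - 6.6 = 2.18 points, so the output gap is -2.6 × 2.18 = -5.668%.
Actual GDP = 16785 × (1 - 5.668/100) = 16785 × 0.94332 ≈ 15834 billion.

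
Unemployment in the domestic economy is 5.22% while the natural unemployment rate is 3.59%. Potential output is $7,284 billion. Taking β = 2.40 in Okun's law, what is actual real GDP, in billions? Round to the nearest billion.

Unemployment gap = 5.22 - 3.59 = 1.63 points, so the output gap is -2.4 × 1.63 = -3.912%.
Actual GDP = 7284 × (1 - 3.912/100) = 7284 × 0.96088 ≈ 6999 billion.

$6,999 billion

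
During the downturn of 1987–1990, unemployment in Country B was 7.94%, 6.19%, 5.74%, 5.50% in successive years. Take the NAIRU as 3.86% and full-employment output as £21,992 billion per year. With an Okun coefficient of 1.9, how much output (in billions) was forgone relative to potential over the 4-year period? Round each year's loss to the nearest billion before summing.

Year 1987: gap = -1.9 × (7.94 - 3.86) = -7.752%, loss ≈ 21992 × 7.752/100 ≈ 1705.
Year 1988: gap = -1.9 × (6.19 - 3.86) = -4.427%, loss ≈ 21992 × 4.427/100 ≈ 974.
Year 1989: gap = -1.9 × (5.74 - 3.86) = -3.572%, loss ≈ 21992 × 3.572/100 ≈ 786.
Year 1990: gap = -1.9 × (5.5 - 3.86) = -3.116%, loss ≈ 21992 × 3.116/100 ≈ 685.
Total lost output = 1705 + 974 + 786 + 685 = 4150 billion.

£4,150 billion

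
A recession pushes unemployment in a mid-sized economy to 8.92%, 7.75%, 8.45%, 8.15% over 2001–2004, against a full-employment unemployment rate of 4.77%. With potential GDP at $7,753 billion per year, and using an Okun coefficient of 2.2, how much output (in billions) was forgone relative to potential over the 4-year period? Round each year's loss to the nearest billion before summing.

Year 2001: gap = -2.2 × (8.92 - 4.77) = -9.13%, loss ≈ 7753 × 9.13/100 ≈ 708.
Year 2002: gap = -2.2 × (7.75 - 4.77) = -6.556%, loss ≈ 7753 × 6.556/100 ≈ 508.
Year 2003: gap = -2.2 × (8.45 - 4.77) = -8.096%, loss ≈ 7753 × 8.096/100 ≈ 628.
Year 2004: gap = -2.2 × (8.15 - 4.77) = -7.436%, loss ≈ 7753 × 7.436/100 ≈ 577.
Total lost output = 708 + 508 + 628 + 577 = 2421 billion.

$2,421 billion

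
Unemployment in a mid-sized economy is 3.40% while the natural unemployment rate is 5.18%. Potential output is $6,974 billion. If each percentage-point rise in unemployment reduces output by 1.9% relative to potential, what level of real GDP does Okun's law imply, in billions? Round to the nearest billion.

Unemployment gap = 3.4 - 5.18 = -1.78 points, so the output gap is -1.9 × (-1.78) = 3.382%.
Actual GDP = 6974 × (1 + 3.382/100) = 6974 × 1.03382 ≈ 7210 billion.

$7,210 billion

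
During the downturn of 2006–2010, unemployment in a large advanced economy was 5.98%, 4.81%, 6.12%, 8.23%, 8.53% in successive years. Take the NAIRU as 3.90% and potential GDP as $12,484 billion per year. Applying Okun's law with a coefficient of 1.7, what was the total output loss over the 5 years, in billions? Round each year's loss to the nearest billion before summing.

Year 2006: gap = -1.7 × (5.98 - 3.9) = -3.536%, loss ≈ 12484 × 3.536/100 ≈ 441.
Year 2007: gap = -1.7 × (4.81 - 3.9) = -1.547%, loss ≈ 12484 × 1.547/100 ≈ 193.
Year 2008: gap = -1.7 × (6.12 - 3.9) = -3.774%, loss ≈ 12484 × 3.774/100 ≈ 471.
Year 2009: gap = -1.7 × (8.23 - 3.9) = -7.361%, loss ≈ 12484 × 7.361/100 ≈ 919.
Year 2010: gap = -1.7 × (8.53 - 3.9) = -7.871%, loss ≈ 12484 × 7.871/100 ≈ 983.
Total lost output = 441 + 193 + 471 + 919 + 983 = 3007 billion.

$3,007 billion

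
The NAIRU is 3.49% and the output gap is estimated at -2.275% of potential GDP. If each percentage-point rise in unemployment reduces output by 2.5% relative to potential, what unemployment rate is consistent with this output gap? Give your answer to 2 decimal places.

From Okun's law, u - u* = -(output gap)/β = -(-2.275)/2.5 = 0.91 points.
So u = 3.49 + 0.91 = 4.40%.

4.40%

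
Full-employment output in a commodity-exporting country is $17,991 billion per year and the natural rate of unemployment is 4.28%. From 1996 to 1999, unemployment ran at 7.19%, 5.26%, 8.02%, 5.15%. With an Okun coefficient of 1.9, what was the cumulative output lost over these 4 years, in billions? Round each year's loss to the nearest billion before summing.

$2,905 billion

Year 1996: gap = -1.9 × (7.19 - 4.28) = -5.529%, loss ≈ 17991 × 5.529/100 ≈ 995.
Year 1997: gap = -1.9 × (5.26 - 4.28) = -1.862%, loss ≈ 17991 × 1.862/100 ≈ 335.
Year 1998: gap = -1.9 × (8.02 - 4.28) = -7.106%, loss ≈ 17991 × 7.106/100 ≈ 1278.
Year 1999: gap = -1.9 × (5.15 - 4.28) = -1.653%, loss ≈ 17991 × 1.653/100 ≈ 297.
Total lost output = 995 + 335 + 1278 + 297 = 2905 billion.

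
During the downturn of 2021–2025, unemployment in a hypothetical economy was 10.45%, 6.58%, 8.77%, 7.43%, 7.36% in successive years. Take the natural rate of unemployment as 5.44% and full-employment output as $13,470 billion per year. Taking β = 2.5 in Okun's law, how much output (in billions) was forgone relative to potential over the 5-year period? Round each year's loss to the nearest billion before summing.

$4,509 billion

Year 2021: gap = -2.5 × (10.45 - 5.44) = -12.525%, loss ≈ 13470 × 12.525/100 ≈ 1687.
Year 2022: gap = -2.5 × (6.58 - 5.44) = -2.85%, loss ≈ 13470 × 2.85/100 ≈ 384.
Year 2023: gap = -2.5 × (8.77 - 5.44) = -8.325%, loss ≈ 13470 × 8.325/100 ≈ 1121.
Year 2024: gap = -2.5 × (7.43 - 5.44) = -4.975%, loss ≈ 13470 × 4.975/100 ≈ 670.
Year 2025: gap = -2.5 × (7.36 - 5.44) = -4.8%, loss ≈ 13470 × 4.8/100 ≈ 647.
Total lost output = 1687 + 384 + 1121 + 670 + 647 = 4509 billion.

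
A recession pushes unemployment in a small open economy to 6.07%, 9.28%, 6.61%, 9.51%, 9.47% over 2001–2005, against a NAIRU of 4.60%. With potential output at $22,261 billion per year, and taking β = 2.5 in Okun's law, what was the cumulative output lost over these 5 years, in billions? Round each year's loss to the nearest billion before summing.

$9,985 billion

Year 2001: gap = -2.5 × (6.07 - 4.6) = -3.675%, loss ≈ 22261 × 3.675/100 ≈ 818.
Year 2002: gap = -2.5 × (9.28 - 4.6) = -11.7%, loss ≈ 22261 × 11.7/100 ≈ 2605.
Year 2003: gap = -2.5 × (6.61 - 4.6) = -5.025%, loss ≈ 22261 × 5.025/100 ≈ 1119.
Year 2004: gap = -2.5 × (9.51 - 4.6) = -12.275%, loss ≈ 22261 × 12.275/100 ≈ 2733.
Year 2005: gap = -2.5 × (9.47 - 4.6) = -12.175%, loss ≈ 22261 × 12.175/100 ≈ 2710.
Total lost output = 818 + 2605 + 1119 + 2733 + 2710 = 9985 billion.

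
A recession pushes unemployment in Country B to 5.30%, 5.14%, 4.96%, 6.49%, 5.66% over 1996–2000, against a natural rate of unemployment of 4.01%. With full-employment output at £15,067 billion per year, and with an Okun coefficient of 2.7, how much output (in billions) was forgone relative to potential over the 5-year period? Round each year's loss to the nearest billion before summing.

Year 1996: gap = -2.7 × (5.3 - 4.01) = -3.483%, loss ≈ 15067 × 3.483/100 ≈ 525.
Year 1997: gap = -2.7 × (5.14 - 4.01) = -3.051%, loss ≈ 15067 × 3.051/100 ≈ 460.
Year 1998: gap = -2.7 × (4.96 - 4.01) = -2.565%, loss ≈ 15067 × 2.565/100 ≈ 386.
Year 1999: gap = -2.7 × (6.49 - 4.01) = -6.696%, loss ≈ 15067 × 6.696/100 ≈ 1009.
Year 2000: gap = -2.7 × (5.66 - 4.01) = -4.455%, loss ≈ 15067 × 4.455/100 ≈ 671.
Total lost output = 525 + 460 + 386 + 1009 + 671 = 3051 billion.

£3,051 billion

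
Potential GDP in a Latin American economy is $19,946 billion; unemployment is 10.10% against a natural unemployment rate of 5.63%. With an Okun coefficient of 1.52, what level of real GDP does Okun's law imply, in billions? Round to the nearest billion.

$18,591 billion

Unemployment gap = 10.1 - 5.63 = 4.47 points, so the output gap is -1.52 × 4.47 = -6.7944%.
Actual GDP = 19946 × (1 - 6.7944/100) = 19946 × 0.932056 ≈ 18591 billion.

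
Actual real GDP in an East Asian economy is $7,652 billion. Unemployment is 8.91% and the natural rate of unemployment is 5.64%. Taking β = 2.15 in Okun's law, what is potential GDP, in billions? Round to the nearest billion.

Unemployment gap = 8.91 - 5.64 = 3.27 points, so output gap = -2.15 × 3.27 = -7.0305%.
Since Y = Y* × (1 + gap/100), Y* = 7652/0.929695 ≈ 8231 billion.

$8,231 billion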